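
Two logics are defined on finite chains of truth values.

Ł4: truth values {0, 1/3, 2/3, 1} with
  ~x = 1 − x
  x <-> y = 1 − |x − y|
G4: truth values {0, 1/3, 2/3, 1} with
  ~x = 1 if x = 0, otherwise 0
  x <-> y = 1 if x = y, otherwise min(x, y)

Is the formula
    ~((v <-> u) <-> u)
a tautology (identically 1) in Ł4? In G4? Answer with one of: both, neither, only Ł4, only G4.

neither

In Ł4: at u = 0, v = 1/3 the value is 2/3 — not a tautology.
In G4: at u = 0, v = 1/3 the value is 0 — not a tautology.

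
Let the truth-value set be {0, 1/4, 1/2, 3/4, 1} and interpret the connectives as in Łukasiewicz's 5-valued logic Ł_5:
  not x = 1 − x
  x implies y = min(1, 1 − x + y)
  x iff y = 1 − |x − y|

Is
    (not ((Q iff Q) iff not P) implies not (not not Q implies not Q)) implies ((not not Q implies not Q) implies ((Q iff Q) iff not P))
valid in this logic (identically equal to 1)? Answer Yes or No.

At P = 1/4, Q = 1/2, for instance:
Q iff Q = 1/2 iff 1/2 = 1
not P = not 1/4 = 3/4
(Q iff Q) iff not P = 1 iff 3/4 = 3/4
not ((Q iff Q) iff not P) = not 3/4 = 1/4
not Q = not 1/2 = 1/2
not not Q = not 1/2 = 1/2
not Q = not 1/2 = 1/2
not not Q implies not Q = 1/2 implies 1/2 = 1
not (not not Q implies not Q) = not 1 = 0
not ((Q iff Q) iff not P) implies not (not not Q implies not Q) = 1/4 implies 0 = 3/4
(not not Q implies not Q) implies ((Q iff Q) iff not P) = 1 implies 3/4 = 3/4
(not ((Q iff Q) iff not P) implies not (not not Q implies not Q)) implies ((not not Q implies not Q) implies ((Q iff Q) iff not P)) = 3/4 implies 3/4 = 1
and checking the remaining 24 assignments likewise gives ≥ 1 in every case.

Yes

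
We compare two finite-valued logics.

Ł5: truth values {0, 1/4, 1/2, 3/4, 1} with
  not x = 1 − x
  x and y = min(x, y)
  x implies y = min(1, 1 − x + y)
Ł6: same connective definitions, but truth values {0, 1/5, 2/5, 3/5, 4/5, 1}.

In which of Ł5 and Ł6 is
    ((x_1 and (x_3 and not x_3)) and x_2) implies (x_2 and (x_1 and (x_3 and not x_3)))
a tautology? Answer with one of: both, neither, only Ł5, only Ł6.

In Ł5: every assignment gives 1 — tautology.
In Ł6: every assignment gives 1 — tautology.

both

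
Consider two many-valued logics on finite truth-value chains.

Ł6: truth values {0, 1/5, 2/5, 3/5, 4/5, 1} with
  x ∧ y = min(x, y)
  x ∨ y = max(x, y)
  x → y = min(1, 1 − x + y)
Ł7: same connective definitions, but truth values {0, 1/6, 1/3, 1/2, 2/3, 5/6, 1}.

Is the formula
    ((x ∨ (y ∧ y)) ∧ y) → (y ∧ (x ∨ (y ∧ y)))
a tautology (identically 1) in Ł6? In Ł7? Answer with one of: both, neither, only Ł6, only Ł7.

In Ł6: every assignment gives 1 — tautology.
In Ł7: every assignment gives 1 — tautology.

both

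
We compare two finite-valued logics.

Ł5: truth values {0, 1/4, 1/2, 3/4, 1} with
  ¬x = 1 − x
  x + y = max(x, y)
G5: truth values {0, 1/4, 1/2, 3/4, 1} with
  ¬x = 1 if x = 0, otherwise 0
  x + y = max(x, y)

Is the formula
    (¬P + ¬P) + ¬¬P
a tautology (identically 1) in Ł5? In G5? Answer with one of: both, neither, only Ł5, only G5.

In Ł5: at P = 1/4 the value is 3/4 — not a tautology.
In G5: every assignment gives 1 — tautology.

only G5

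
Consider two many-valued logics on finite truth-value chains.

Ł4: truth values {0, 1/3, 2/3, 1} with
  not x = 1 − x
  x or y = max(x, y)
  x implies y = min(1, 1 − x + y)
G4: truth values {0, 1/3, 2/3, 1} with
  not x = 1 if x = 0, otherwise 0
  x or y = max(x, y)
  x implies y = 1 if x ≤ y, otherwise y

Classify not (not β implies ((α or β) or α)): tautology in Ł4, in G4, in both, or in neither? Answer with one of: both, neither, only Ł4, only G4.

In Ł4: at α = 0, β = 1/3 the value is 1/3 — not a tautology.
In G4: at α = 0, β = 1/3 the value is 0 — not a tautology.

neither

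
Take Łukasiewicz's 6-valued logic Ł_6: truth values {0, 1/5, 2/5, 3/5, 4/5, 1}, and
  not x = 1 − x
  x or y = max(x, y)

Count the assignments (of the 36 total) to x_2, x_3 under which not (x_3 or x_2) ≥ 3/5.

value 1: 1 assignment (counts)
value 4/5: 3 assignments (counts)
value 3/5: 5 assignments (counts)
value 2/5: 7 assignments
value 1/5: 9 assignments
value 0: 11 assignments
So 9 of the 36 assignments meet the threshold.

9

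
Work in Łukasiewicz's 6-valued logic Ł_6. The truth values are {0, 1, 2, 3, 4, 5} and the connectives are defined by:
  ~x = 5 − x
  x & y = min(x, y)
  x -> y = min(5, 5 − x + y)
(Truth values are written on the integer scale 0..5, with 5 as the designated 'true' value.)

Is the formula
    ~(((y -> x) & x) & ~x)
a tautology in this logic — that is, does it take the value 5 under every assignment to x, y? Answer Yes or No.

Counterexample: take x = 1, y = 0.
y -> x = 0 -> 1 = 5
(y -> x) & x = 5 & 1 = 1
~x = ~1 = 4
((y -> x) & x) & ~x = 1 & 4 = 1
~(((y -> x) & x) & ~x) = ~1 = 4
This gives 4 ≠ 5.

No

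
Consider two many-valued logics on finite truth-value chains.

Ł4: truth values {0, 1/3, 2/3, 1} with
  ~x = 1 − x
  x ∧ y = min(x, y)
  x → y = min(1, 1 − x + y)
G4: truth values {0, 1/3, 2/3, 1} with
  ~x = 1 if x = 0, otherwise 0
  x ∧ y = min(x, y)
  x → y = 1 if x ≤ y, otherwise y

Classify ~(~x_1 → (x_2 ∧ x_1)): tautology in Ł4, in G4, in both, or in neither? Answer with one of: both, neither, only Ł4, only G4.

neither

In Ł4: at x_1 = 1/3, x_2 = 0 the value is 2/3 — not a tautology.
In G4: at x_1 = 1/3, x_2 = 0 the value is 0 — not a tautology.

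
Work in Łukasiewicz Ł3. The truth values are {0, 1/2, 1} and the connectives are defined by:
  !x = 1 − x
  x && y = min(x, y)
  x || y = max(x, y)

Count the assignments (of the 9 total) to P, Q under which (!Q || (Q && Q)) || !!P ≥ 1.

7

P = 0, Q = 0 ↦ 1  ≥
P = 0, Q = 1/2 ↦ 1/2  <
P = 0, Q = 1 ↦ 1  ≥
P = 1/2, Q = 0 ↦ 1  ≥
P = 1/2, Q = 1/2 ↦ 1/2  <
P = 1/2, Q = 1 ↦ 1  ≥
P = 1, Q = 0 ↦ 1  ≥
P = 1, Q = 1/2 ↦ 1  ≥
P = 1, Q = 1 ↦ 1  ≥
So 7 of the 9 assignments meet the threshold.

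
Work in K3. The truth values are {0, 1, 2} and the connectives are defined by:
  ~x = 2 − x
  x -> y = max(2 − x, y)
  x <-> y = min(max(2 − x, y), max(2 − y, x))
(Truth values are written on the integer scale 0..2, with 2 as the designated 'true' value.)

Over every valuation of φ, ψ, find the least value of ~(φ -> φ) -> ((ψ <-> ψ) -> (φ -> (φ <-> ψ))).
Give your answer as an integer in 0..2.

Take φ = 1, ψ = 0:
φ -> φ = 1 -> 1 = 1
~(φ -> φ) = ~1 = 1
ψ <-> ψ = 0 <-> 0 = 2
φ <-> ψ = 1 <-> 0 = 1
φ -> (φ <-> ψ) = 1 -> 1 = 1
(ψ <-> ψ) -> (φ -> (φ <-> ψ)) = 2 -> 1 = 1
~(φ -> φ) -> ((ψ <-> ψ) -> (φ -> (φ <-> ψ))) = 1 -> 1 = 1
No assignment yields a value below 1, so this is the minimum.

1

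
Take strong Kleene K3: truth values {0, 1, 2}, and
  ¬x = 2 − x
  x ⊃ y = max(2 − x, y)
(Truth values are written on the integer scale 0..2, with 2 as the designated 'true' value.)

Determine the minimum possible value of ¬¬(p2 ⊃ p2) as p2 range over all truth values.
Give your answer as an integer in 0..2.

Take p2 = 1:
p2 ⊃ p2 = 1 ⊃ 1 = 1
¬(p2 ⊃ p2) = ¬1 = 1
¬¬(p2 ⊃ p2) = ¬1 = 1
No assignment yields a value below 1, so this is the minimum.

1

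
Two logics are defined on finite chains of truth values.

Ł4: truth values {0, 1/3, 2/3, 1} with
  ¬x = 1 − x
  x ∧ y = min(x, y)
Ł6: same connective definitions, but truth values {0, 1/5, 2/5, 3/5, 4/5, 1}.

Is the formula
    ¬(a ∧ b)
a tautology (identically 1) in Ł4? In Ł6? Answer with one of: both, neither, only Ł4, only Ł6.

neither

In Ł4: at a = 1/3, b = 1/3 the value is 2/3 — not a tautology.
In Ł6: at a = 1/5, b = 1/5 the value is 4/5 — not a tautology.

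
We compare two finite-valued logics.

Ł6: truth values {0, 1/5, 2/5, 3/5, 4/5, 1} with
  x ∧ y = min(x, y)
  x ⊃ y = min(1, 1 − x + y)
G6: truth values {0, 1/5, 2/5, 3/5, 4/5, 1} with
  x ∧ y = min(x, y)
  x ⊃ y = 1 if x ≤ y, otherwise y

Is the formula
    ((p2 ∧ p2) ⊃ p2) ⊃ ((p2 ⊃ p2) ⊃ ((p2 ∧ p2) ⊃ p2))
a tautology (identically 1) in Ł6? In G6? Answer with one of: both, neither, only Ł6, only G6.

In Ł6: every assignment gives 1 — tautology.
In G6: every assignment gives 1 — tautology.

both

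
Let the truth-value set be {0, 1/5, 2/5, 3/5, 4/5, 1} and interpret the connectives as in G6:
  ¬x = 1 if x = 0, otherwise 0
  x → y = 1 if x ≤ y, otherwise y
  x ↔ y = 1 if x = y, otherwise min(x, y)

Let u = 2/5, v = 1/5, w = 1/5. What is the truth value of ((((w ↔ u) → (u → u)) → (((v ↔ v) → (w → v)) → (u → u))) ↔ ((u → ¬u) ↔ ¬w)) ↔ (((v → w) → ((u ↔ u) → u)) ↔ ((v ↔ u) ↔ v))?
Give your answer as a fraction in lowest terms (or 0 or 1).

2/5

w ↔ u = 1/5 ↔ 2/5 = 1/5
u → u = 2/5 → 2/5 = 1
(w ↔ u) → (u → u) = 1/5 → 1 = 1
v ↔ v = 1/5 ↔ 1/5 = 1
w → v = 1/5 → 1/5 = 1
(v ↔ v) → (w → v) = 1 → 1 = 1
u → u = 2/5 → 2/5 = 1
((v ↔ v) → (w → v)) → (u → u) = 1 → 1 = 1
((w ↔ u) → (u → u)) → (((v ↔ v) → (w → v)) → (u → u)) = 1 → 1 = 1
¬u = ¬2/5 = 0
u → ¬u = 2/5 → 0 = 0
¬w = ¬1/5 = 0
(u → ¬u) ↔ ¬w = 0 ↔ 0 = 1
(((w ↔ u) → (u → u)) → (((v ↔ v) → (w → v)) → (u → u))) ↔ ((u → ¬u) ↔ ¬w) = 1 ↔ 1 = 1
v → w = 1/5 → 1/5 = 1
u ↔ u = 2/5 ↔ 2/5 = 1
(u ↔ u) → u = 1 → 2/5 = 2/5
(v → w) → ((u ↔ u) → u) = 1 → 2/5 = 2/5
v ↔ u = 1/5 ↔ 2/5 = 1/5
(v ↔ u) ↔ v = 1/5 ↔ 1/5 = 1
((v → w) → ((u ↔ u) → u)) ↔ ((v ↔ u) ↔ v) = 2/5 ↔ 1 = 2/5
((((w ↔ u) → (u → u)) → (((v ↔ v) → (w → v)) → (u → u))) ↔ ((u → ¬u) ↔ ¬w)) ↔ (((v → w) → ((u ↔ u) → u)) ↔ ((v ↔ u) ↔ v)) = 1 ↔ 2/5 = 2/5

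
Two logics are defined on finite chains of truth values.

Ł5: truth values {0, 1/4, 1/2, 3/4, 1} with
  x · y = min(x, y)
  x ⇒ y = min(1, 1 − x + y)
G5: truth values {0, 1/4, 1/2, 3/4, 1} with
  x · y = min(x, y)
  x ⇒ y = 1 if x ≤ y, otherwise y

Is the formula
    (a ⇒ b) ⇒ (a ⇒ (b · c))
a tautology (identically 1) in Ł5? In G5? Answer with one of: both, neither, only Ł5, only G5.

neither

In Ł5: at a = 1/4, b = 1/4, c = 0 the value is 3/4 — not a tautology.
In G5: at a = 1/4, b = 1/4, c = 0 the value is 0 — not a tautology.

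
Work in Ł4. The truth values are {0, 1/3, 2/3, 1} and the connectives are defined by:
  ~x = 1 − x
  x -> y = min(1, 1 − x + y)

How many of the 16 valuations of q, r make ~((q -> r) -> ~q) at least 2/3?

4

q = 0, r = 0 ↦ 0  <
q = 0, r = 1/3 ↦ 0  <
q = 0, r = 2/3 ↦ 0  <
q = 0, r = 1 ↦ 0  <
q = 1/3, r = 0 ↦ 0  <
q = 1/3, r = 1/3 ↦ 1/3  <
q = 1/3, r = 2/3 ↦ 1/3  <
q = 1/3, r = 1 ↦ 1/3  <
q = 2/3, r = 0 ↦ 0  <
q = 2/3, r = 1/3 ↦ 1/3  <
q = 2/3, r = 2/3 ↦ 2/3  ≥
q = 2/3, r = 1 ↦ 2/3  ≥
q = 1, r = 0 ↦ 0  <
q = 1, r = 1/3 ↦ 1/3  <
q = 1, r = 2/3 ↦ 2/3  ≥
q = 1, r = 1 ↦ 1  ≥
So 4 of the 16 assignments meet the threshold.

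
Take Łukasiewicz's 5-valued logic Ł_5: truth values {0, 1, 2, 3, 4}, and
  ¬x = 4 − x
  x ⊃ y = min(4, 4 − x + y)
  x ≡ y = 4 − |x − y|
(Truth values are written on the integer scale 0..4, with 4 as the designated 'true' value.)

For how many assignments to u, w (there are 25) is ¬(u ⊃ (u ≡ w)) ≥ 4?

value 4: 1 assignment (counts)
value 3: 1 assignment
value 2: 2 assignments
value 1: 2 assignments
value 0: 19 assignments
So 1 of the 25 assignments meets the threshold.

1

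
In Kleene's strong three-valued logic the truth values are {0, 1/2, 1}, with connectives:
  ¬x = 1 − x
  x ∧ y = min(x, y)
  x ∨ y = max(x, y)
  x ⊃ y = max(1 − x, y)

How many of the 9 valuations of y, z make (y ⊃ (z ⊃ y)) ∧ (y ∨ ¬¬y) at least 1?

y = 0, z = 0 ↦ 0  <
y = 0, z = 1/2 ↦ 0  <
y = 0, z = 1 ↦ 0  <
y = 1/2, z = 0 ↦ 1/2  <
y = 1/2, z = 1/2 ↦ 1/2  <
y = 1/2, z = 1 ↦ 1/2  <
y = 1, z = 0 ↦ 1  ≥
y = 1, z = 1/2 ↦ 1  ≥
y = 1, z = 1 ↦ 1  ≥
So 3 of the 9 assignments meet the threshold.

3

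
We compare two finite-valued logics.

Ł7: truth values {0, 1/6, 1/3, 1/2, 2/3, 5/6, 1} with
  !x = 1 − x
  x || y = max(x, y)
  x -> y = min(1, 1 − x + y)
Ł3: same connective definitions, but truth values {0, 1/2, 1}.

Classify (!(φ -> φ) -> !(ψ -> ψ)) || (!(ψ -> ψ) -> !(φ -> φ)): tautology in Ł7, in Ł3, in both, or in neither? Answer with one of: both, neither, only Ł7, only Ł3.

In Ł7: every assignment gives 1 — tautology.
In Ł3: every assignment gives 1 — tautology.

both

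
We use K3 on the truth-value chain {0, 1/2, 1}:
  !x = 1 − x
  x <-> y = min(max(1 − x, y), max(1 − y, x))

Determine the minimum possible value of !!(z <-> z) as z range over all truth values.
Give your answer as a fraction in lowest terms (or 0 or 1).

1/2

Take z = 1/2:
z <-> z = 1/2 <-> 1/2 = 1/2
!(z <-> z) = !1/2 = 1/2
!!(z <-> z) = !1/2 = 1/2
No assignment yields a value below 1/2, so this is the minimum.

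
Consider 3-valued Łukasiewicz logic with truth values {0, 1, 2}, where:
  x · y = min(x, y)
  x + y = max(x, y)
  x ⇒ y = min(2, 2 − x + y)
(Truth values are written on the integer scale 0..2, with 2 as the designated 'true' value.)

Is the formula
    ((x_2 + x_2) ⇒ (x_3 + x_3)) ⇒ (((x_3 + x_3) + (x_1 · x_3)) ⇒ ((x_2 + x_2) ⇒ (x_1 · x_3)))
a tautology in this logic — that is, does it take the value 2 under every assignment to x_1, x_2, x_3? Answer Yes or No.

No

Counterexample: take x_1 = 0, x_2 = 1, x_3 = 2.
x_2 + x_2 = 1 + 1 = 1
x_3 + x_3 = 2 + 2 = 2
(x_2 + x_2) ⇒ (x_3 + x_3) = 1 ⇒ 2 = 2
x_3 + x_3 = 2 + 2 = 2
x_1 · x_3 = 0 · 2 = 0
(x_3 + x_3) + (x_1 · x_3) = 2 + 0 = 2
x_2 + x_2 = 1 + 1 = 1
x_1 · x_3 = 0 · 2 = 0
(x_2 + x_2) ⇒ (x_1 · x_3) = 1 ⇒ 0 = 1
((x_3 + x_3) + (x_1 · x_3)) ⇒ ((x_2 + x_2) ⇒ (x_1 · x_3)) = 2 ⇒ 1 = 1
((x_2 + x_2) ⇒ (x_3 + x_3)) ⇒ (((x_3 + x_3) + (x_1 · x_3)) ⇒ ((x_2 + x_2) ⇒ (x_1 · x_3))) = 2 ⇒ 1 = 1
This gives 1 ≠ 2.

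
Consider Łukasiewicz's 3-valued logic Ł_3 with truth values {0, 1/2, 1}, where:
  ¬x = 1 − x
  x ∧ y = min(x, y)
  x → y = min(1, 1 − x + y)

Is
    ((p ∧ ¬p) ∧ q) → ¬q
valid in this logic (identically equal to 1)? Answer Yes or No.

Counterexample: take p = 1/2, q = 1.
¬p = ¬1/2 = 1/2
p ∧ ¬p = 1/2 ∧ 1/2 = 1/2
(p ∧ ¬p) ∧ q = 1/2 ∧ 1 = 1/2
¬q = ¬1 = 0
((p ∧ ¬p) ∧ q) → ¬q = 1/2 → 0 = 1/2
This gives 1/2 ≠ 1.

No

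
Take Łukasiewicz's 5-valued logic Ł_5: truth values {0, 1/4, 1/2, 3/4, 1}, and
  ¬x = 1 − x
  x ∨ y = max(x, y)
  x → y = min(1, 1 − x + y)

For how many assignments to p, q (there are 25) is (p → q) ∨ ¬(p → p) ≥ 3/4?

19

value 1: 15 assignments (counts)
value 3/4: 4 assignments (counts)
value 1/2: 3 assignments
value 1/4: 2 assignments
value 0: 1 assignment
So 19 of the 25 assignments meet the threshold.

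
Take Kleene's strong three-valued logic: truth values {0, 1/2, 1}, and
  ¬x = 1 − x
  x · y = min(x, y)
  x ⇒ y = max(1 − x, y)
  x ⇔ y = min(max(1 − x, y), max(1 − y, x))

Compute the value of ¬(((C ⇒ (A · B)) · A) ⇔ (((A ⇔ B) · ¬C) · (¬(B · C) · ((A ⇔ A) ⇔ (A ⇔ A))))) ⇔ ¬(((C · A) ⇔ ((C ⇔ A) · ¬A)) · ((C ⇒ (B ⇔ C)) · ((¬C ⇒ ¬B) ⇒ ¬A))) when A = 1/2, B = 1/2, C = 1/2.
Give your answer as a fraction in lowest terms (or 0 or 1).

1/2

A · B = 1/2 · 1/2 = 1/2
C ⇒ (A · B) = 1/2 ⇒ 1/2 = 1/2
(C ⇒ (A · B)) · A = 1/2 · 1/2 = 1/2
A ⇔ B = 1/2 ⇔ 1/2 = 1/2
¬C = ¬1/2 = 1/2
(A ⇔ B) · ¬C = 1/2 · 1/2 = 1/2
B · C = 1/2 · 1/2 = 1/2
¬(B · C) = ¬1/2 = 1/2
A ⇔ A = 1/2 ⇔ 1/2 = 1/2
A ⇔ A = 1/2 ⇔ 1/2 = 1/2
(A ⇔ A) ⇔ (A ⇔ A) = 1/2 ⇔ 1/2 = 1/2
¬(B · C) · ((A ⇔ A) ⇔ (A ⇔ A)) = 1/2 · 1/2 = 1/2
((A ⇔ B) · ¬C) · (¬(B · C) · ((A ⇔ A) ⇔ (A ⇔ A))) = 1/2 · 1/2 = 1/2
((C ⇒ (A · B)) · A) ⇔ (((A ⇔ B) · ¬C) · (¬(B · C) · ((A ⇔ A) ⇔ (A ⇔ A)))) = 1/2 ⇔ 1/2 = 1/2
¬(((C ⇒ (A · B)) · A) ⇔ (((A ⇔ B) · ¬C) · (¬(B · C) · ((A ⇔ A) ⇔ (A ⇔ A))))) = ¬1/2 = 1/2
C · A = 1/2 · 1/2 = 1/2
C ⇔ A = 1/2 ⇔ 1/2 = 1/2
¬A = ¬1/2 = 1/2
(C ⇔ A) · ¬A = 1/2 · 1/2 = 1/2
(C · A) ⇔ ((C ⇔ A) · ¬A) = 1/2 ⇔ 1/2 = 1/2
B ⇔ C = 1/2 ⇔ 1/2 = 1/2
C ⇒ (B ⇔ C) = 1/2 ⇒ 1/2 = 1/2
¬C = ¬1/2 = 1/2
¬B = ¬1/2 = 1/2
¬C ⇒ ¬B = 1/2 ⇒ 1/2 = 1/2
¬A = ¬1/2 = 1/2
(¬C ⇒ ¬B) ⇒ ¬A = 1/2 ⇒ 1/2 = 1/2
(C ⇒ (B ⇔ C)) · ((¬C ⇒ ¬B) ⇒ ¬A) = 1/2 · 1/2 = 1/2
((C · A) ⇔ ((C ⇔ A) · ¬A)) · ((C ⇒ (B ⇔ C)) · ((¬C ⇒ ¬B) ⇒ ¬A)) = 1/2 · 1/2 = 1/2
¬(((C · A) ⇔ ((C ⇔ A) · ¬A)) · ((C ⇒ (B ⇔ C)) · ((¬C ⇒ ¬B) ⇒ ¬A))) = ¬1/2 = 1/2
¬(((C ⇒ (A · B)) · A) ⇔ (((A ⇔ B) · ¬C) · (¬(B · C) · ((A ⇔ A) ⇔ (A ⇔ A))))) ⇔ ¬(((C · A) ⇔ ((C ⇔ A) · ¬A)) · ((C ⇒ (B ⇔ C)) · ((¬C ⇒ ¬B) ⇒ ¬A))) = 1/2 ⇔ 1/2 = 1/2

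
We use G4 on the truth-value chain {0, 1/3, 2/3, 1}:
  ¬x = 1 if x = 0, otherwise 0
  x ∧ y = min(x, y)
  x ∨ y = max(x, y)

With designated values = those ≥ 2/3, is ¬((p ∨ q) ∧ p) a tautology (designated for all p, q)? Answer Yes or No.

No

Counterexample: take p = 1/3, q = 0.
p ∨ q = 1/3 ∨ 0 = 1/3
(p ∨ q) ∧ p = 1/3 ∧ 1/3 = 1/3
¬((p ∨ q) ∧ p) = ¬1/3 = 0
This gives 0, which is below 2/3.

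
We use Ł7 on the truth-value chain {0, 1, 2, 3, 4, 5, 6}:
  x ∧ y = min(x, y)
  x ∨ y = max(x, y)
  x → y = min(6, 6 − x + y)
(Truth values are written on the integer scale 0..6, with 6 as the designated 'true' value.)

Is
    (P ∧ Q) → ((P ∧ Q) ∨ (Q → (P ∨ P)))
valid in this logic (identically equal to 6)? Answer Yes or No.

Yes

At P = 2, Q = 1, for instance:
P ∧ Q = 2 ∧ 1 = 1
P ∨ P = 2 ∨ 2 = 2
Q → (P ∨ P) = 1 → 2 = 6
(P ∧ Q) ∨ (Q → (P ∨ P)) = 1 ∨ 6 = 6
(P ∧ Q) → ((P ∧ Q) ∨ (Q → (P ∨ P))) = 1 → 6 = 6
and checking the remaining 48 assignments likewise gives ≥ 6 in every case.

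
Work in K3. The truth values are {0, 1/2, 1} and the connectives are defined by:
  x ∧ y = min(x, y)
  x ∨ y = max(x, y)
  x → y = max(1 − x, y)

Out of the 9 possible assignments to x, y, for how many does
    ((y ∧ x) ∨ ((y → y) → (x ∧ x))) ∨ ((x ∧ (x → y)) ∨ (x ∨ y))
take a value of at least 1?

5

x = 0, y = 0 ↦ 0  <
x = 0, y = 1/2 ↦ 1/2  <
x = 0, y = 1 ↦ 1  ≥
x = 1/2, y = 0 ↦ 1/2  <
x = 1/2, y = 1/2 ↦ 1/2  <
x = 1/2, y = 1 ↦ 1  ≥
x = 1, y = 0 ↦ 1  ≥
x = 1, y = 1/2 ↦ 1  ≥
x = 1, y = 1 ↦ 1  ≥
So 5 of the 9 assignments meet the threshold.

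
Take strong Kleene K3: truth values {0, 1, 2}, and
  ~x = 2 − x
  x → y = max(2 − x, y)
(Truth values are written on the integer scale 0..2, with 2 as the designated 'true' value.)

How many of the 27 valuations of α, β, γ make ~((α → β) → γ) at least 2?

5

value 2: 5 assignments (counts)
value 1: 11 assignments
value 0: 11 assignments
So 5 of the 27 assignments meet the threshold.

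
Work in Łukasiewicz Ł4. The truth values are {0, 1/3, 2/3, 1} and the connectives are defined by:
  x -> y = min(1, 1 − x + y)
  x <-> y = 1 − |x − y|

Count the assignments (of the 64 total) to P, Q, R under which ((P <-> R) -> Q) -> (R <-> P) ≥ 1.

28

value 1: 28 assignments (counts)
value 2/3: 16 assignments
value 1/3: 12 assignments
value 0: 8 assignments
So 28 of the 64 assignments meet the threshold.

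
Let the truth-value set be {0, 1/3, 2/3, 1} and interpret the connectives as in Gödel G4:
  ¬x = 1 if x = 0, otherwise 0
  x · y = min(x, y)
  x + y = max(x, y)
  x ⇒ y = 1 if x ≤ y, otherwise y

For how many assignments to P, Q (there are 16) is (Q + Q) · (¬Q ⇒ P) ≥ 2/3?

8

P = 0, Q = 0 ↦ 0  <
P = 0, Q = 1/3 ↦ 1/3  <
P = 0, Q = 2/3 ↦ 2/3  ≥
P = 0, Q = 1 ↦ 1  ≥
P = 1/3, Q = 0 ↦ 0  <
P = 1/3, Q = 1/3 ↦ 1/3  <
P = 1/3, Q = 2/3 ↦ 2/3  ≥
P = 1/3, Q = 1 ↦ 1  ≥
P = 2/3, Q = 0 ↦ 0  <
P = 2/3, Q = 1/3 ↦ 1/3  <
P = 2/3, Q = 2/3 ↦ 2/3  ≥
P = 2/3, Q = 1 ↦ 1  ≥
P = 1, Q = 0 ↦ 0  <
P = 1, Q = 1/3 ↦ 1/3  <
P = 1, Q = 2/3 ↦ 2/3  ≥
P = 1, Q = 1 ↦ 1  ≥
So 8 of the 16 assignments meet the threshold.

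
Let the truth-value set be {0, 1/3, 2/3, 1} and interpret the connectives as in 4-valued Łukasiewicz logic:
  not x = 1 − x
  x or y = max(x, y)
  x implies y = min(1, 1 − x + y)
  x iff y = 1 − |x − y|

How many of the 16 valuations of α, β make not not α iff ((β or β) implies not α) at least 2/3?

7

α = 0, β = 0 ↦ 0  <
α = 0, β = 1/3 ↦ 0  <
α = 0, β = 2/3 ↦ 0  <
α = 0, β = 1 ↦ 0  <
α = 1/3, β = 0 ↦ 1/3  <
α = 1/3, β = 1/3 ↦ 1/3  <
α = 1/3, β = 2/3 ↦ 1/3  <
α = 1/3, β = 1 ↦ 2/3  ≥
α = 2/3, β = 0 ↦ 2/3  ≥
α = 2/3, β = 1/3 ↦ 2/3  ≥
α = 2/3, β = 2/3 ↦ 1  ≥
α = 2/3, β = 1 ↦ 2/3  ≥
α = 1, β = 0 ↦ 1  ≥
α = 1, β = 1/3 ↦ 2/3  ≥
α = 1, β = 2/3 ↦ 1/3  <
α = 1, β = 1 ↦ 0  <
So 7 of the 16 assignments meet the threshold.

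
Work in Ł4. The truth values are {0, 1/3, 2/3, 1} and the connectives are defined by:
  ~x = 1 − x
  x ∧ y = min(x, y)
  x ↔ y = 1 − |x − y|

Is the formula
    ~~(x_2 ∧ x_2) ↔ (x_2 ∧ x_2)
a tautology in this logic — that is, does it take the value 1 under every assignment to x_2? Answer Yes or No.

x_2 = 0 ↦ 1
x_2 = 1/3 ↦ 1
x_2 = 2/3 ↦ 1
x_2 = 1 ↦ 1
Every assignment gives a value ≥ 1.

Yes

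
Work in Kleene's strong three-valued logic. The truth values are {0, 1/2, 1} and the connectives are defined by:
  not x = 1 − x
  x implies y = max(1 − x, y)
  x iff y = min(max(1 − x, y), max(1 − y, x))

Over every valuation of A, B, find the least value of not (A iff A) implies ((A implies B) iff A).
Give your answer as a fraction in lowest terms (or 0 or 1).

1/2

Take A = 1/2, B = 0:
A iff A = 1/2 iff 1/2 = 1/2
not (A iff A) = not 1/2 = 1/2
A implies B = 1/2 implies 0 = 1/2
(A implies B) iff A = 1/2 iff 1/2 = 1/2
not (A iff A) implies ((A implies B) iff A) = 1/2 implies 1/2 = 1/2
No assignment yields a value below 1/2, so this is the minimum.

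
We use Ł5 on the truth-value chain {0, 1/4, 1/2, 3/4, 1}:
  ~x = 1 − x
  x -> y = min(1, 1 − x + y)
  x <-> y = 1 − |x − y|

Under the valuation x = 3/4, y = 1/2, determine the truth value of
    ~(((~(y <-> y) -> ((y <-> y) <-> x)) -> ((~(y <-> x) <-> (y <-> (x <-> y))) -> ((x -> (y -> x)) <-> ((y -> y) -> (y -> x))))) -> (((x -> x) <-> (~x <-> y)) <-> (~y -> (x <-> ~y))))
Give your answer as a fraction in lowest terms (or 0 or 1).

y <-> y = 1/2 <-> 1/2 = 1
~(y <-> y) = ~1 = 0
y <-> y = 1/2 <-> 1/2 = 1
(y <-> y) <-> x = 1 <-> 3/4 = 3/4
~(y <-> y) -> ((y <-> y) <-> x) = 0 -> 3/4 = 1
y <-> x = 1/2 <-> 3/4 = 3/4
~(y <-> x) = ~3/4 = 1/4
x <-> y = 3/4 <-> 1/2 = 3/4
y <-> (x <-> y) = 1/2 <-> 3/4 = 3/4
~(y <-> x) <-> (y <-> (x <-> y)) = 1/4 <-> 3/4 = 1/2
y -> x = 1/2 -> 3/4 = 1
x -> (y -> x) = 3/4 -> 1 = 1
y -> y = 1/2 -> 1/2 = 1
y -> x = 1/2 -> 3/4 = 1
(y -> y) -> (y -> x) = 1 -> 1 = 1
(x -> (y -> x)) <-> ((y -> y) -> (y -> x)) = 1 <-> 1 = 1
(~(y <-> x) <-> (y <-> (x <-> y))) -> ((x -> (y -> x)) <-> ((y -> y) -> (y -> x))) = 1/2 -> 1 = 1
(~(y <-> y) -> ((y <-> y) <-> x)) -> ((~(y <-> x) <-> (y <-> (x <-> y))) -> ((x -> (y -> x)) <-> ((y -> y) -> (y -> x)))) = 1 -> 1 = 1
x -> x = 3/4 -> 3/4 = 1
~x = ~3/4 = 1/4
~x <-> y = 1/4 <-> 1/2 = 3/4
(x -> x) <-> (~x <-> y) = 1 <-> 3/4 = 3/4
~y = ~1/2 = 1/2
~y = ~1/2 = 1/2
x <-> ~y = 3/4 <-> 1/2 = 3/4
~y -> (x <-> ~y) = 1/2 -> 3/4 = 1
((x -> x) <-> (~x <-> y)) <-> (~y -> (x <-> ~y)) = 3/4 <-> 1 = 3/4
((~(y <-> y) -> ((y <-> y) <-> x)) -> ((~(y <-> x) <-> (y <-> (x <-> y))) -> ((x -> (y -> x)) <-> ((y -> y) -> (y -> x))))) -> (((x -> x) <-> (~x <-> y)) <-> (~y -> (x <-> ~y))) = 1 -> 3/4 = 3/4
~(((~(y <-> y) -> ((y <-> y) <-> x)) -> ((~(y <-> x) <-> (y <-> (x <-> y))) -> ((x -> (y -> x)) <-> ((y -> y) -> (y -> x))))) -> (((x -> x) <-> (~x <-> y)) <-> (~y -> (x <-> ~y)))) = ~3/4 = 1/4

1/4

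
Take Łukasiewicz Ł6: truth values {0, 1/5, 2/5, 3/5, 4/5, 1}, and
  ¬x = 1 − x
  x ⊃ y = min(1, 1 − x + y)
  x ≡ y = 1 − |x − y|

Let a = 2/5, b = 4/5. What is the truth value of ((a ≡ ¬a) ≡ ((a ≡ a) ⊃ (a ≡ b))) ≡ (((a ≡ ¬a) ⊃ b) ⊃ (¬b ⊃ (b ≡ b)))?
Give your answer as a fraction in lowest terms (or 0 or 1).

4/5

¬a = ¬2/5 = 3/5
a ≡ ¬a = 2/5 ≡ 3/5 = 4/5
a ≡ a = 2/5 ≡ 2/5 = 1
a ≡ b = 2/5 ≡ 4/5 = 3/5
(a ≡ a) ⊃ (a ≡ b) = 1 ⊃ 3/5 = 3/5
(a ≡ ¬a) ≡ ((a ≡ a) ⊃ (a ≡ b)) = 4/5 ≡ 3/5 = 4/5
¬a = ¬2/5 = 3/5
a ≡ ¬a = 2/5 ≡ 3/5 = 4/5
(a ≡ ¬a) ⊃ b = 4/5 ⊃ 4/5 = 1
¬b = ¬4/5 = 1/5
b ≡ b = 4/5 ≡ 4/5 = 1
¬b ⊃ (b ≡ b) = 1/5 ⊃ 1 = 1
((a ≡ ¬a) ⊃ b) ⊃ (¬b ⊃ (b ≡ b)) = 1 ⊃ 1 = 1
((a ≡ ¬a) ≡ ((a ≡ a) ⊃ (a ≡ b))) ≡ (((a ≡ ¬a) ⊃ b) ⊃ (¬b ⊃ (b ≡ b))) = 4/5 ≡ 1 = 4/5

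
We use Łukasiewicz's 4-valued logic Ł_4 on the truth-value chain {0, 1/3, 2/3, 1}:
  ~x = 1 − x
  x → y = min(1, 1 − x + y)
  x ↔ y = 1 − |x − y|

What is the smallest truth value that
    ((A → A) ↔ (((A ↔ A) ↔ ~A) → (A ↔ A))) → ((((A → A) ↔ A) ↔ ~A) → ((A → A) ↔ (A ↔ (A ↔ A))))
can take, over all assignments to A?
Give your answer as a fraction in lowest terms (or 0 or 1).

Take A = 1/3:
A → A = 1/3 → 1/3 = 1
A ↔ A = 1/3 ↔ 1/3 = 1
~A = ~1/3 = 2/3
(A ↔ A) ↔ ~A = 1 ↔ 2/3 = 2/3
A ↔ A = 1/3 ↔ 1/3 = 1
((A ↔ A) ↔ ~A) → (A ↔ A) = 2/3 → 1 = 1
(A → A) ↔ (((A ↔ A) ↔ ~A) → (A ↔ A)) = 1 ↔ 1 = 1
A → A = 1/3 → 1/3 = 1
(A → A) ↔ A = 1 ↔ 1/3 = 1/3
~A = ~1/3 = 2/3
((A → A) ↔ A) ↔ ~A = 1/3 ↔ 2/3 = 2/3
A → A = 1/3 → 1/3 = 1
A ↔ A = 1/3 ↔ 1/3 = 1
A ↔ (A ↔ A) = 1/3 ↔ 1 = 1/3
(A → A) ↔ (A ↔ (A ↔ A)) = 1 ↔ 1/3 = 1/3
(((A → A) ↔ A) ↔ ~A) → ((A → A) ↔ (A ↔ (A ↔ A))) = 2/3 → 1/3 = 2/3
((A → A) ↔ (((A ↔ A) ↔ ~A) → (A ↔ A))) → ((((A → A) ↔ A) ↔ ~A) → ((A → A) ↔ (A ↔ (A ↔ A)))) = 1 → 2/3 = 2/3
No assignment yields a value below 2/3, so this is the minimum.

2/3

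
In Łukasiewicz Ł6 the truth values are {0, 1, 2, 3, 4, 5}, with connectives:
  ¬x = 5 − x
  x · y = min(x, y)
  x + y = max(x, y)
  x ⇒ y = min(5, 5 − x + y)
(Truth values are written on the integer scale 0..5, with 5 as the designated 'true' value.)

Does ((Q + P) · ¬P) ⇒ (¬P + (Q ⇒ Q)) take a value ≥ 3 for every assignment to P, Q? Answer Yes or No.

At P = 4, Q = 0, for instance:
Q + P = 0 + 4 = 4
¬P = ¬4 = 1
(Q + P) · ¬P = 4 · 1 = 1
¬P = ¬4 = 1
Q ⇒ Q = 0 ⇒ 0 = 5
¬P + (Q ⇒ Q) = 1 + 5 = 5
((Q + P) · ¬P) ⇒ (¬P + (Q ⇒ Q)) = 1 ⇒ 5 = 5
and checking the remaining 35 assignments likewise gives ≥ 3 in every case.

Yes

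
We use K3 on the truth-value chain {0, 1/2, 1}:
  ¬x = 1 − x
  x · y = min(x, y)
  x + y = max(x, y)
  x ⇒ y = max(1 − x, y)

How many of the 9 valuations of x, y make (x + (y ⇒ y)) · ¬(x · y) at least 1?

x = 0, y = 0 ↦ 1  ≥
x = 0, y = 1/2 ↦ 1/2  <
x = 0, y = 1 ↦ 1  ≥
x = 1/2, y = 0 ↦ 1  ≥
x = 1/2, y = 1/2 ↦ 1/2  <
x = 1/2, y = 1 ↦ 1/2  <
x = 1, y = 0 ↦ 1  ≥
x = 1, y = 1/2 ↦ 1/2  <
x = 1, y = 1 ↦ 0  <
So 4 of the 9 assignments meet the threshold.

4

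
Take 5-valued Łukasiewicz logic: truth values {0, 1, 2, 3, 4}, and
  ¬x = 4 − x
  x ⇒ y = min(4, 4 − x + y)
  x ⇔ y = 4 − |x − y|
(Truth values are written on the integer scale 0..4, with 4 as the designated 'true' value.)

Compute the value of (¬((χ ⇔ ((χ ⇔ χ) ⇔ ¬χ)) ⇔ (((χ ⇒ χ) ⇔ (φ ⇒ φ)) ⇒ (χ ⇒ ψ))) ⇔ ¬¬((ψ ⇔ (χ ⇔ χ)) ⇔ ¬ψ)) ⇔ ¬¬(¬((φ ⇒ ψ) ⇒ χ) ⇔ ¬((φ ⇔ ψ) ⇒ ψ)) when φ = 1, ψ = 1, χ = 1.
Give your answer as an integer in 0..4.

χ ⇔ χ = 1 ⇔ 1 = 4
¬χ = ¬1 = 3
(χ ⇔ χ) ⇔ ¬χ = 4 ⇔ 3 = 3
χ ⇔ ((χ ⇔ χ) ⇔ ¬χ) = 1 ⇔ 3 = 2
χ ⇒ χ = 1 ⇒ 1 = 4
φ ⇒ φ = 1 ⇒ 1 = 4
(χ ⇒ χ) ⇔ (φ ⇒ φ) = 4 ⇔ 4 = 4
χ ⇒ ψ = 1 ⇒ 1 = 4
((χ ⇒ χ) ⇔ (φ ⇒ φ)) ⇒ (χ ⇒ ψ) = 4 ⇒ 4 = 4
(χ ⇔ ((χ ⇔ χ) ⇔ ¬χ)) ⇔ (((χ ⇒ χ) ⇔ (φ ⇒ φ)) ⇒ (χ ⇒ ψ)) = 2 ⇔ 4 = 2
¬((χ ⇔ ((χ ⇔ χ) ⇔ ¬χ)) ⇔ (((χ ⇒ χ) ⇔ (φ ⇒ φ)) ⇒ (χ ⇒ ψ))) = ¬2 = 2
χ ⇔ χ = 1 ⇔ 1 = 4
ψ ⇔ (χ ⇔ χ) = 1 ⇔ 4 = 1
¬ψ = ¬1 = 3
(ψ ⇔ (χ ⇔ χ)) ⇔ ¬ψ = 1 ⇔ 3 = 2
¬((ψ ⇔ (χ ⇔ χ)) ⇔ ¬ψ) = ¬2 = 2
¬¬((ψ ⇔ (χ ⇔ χ)) ⇔ ¬ψ) = ¬2 = 2
¬((χ ⇔ ((χ ⇔ χ) ⇔ ¬χ)) ⇔ (((χ ⇒ χ) ⇔ (φ ⇒ φ)) ⇒ (χ ⇒ ψ))) ⇔ ¬¬((ψ ⇔ (χ ⇔ χ)) ⇔ ¬ψ) = 2 ⇔ 2 = 4
φ ⇒ ψ = 1 ⇒ 1 = 4
(φ ⇒ ψ) ⇒ χ = 4 ⇒ 1 = 1
¬((φ ⇒ ψ) ⇒ χ) = ¬1 = 3
φ ⇔ ψ = 1 ⇔ 1 = 4
(φ ⇔ ψ) ⇒ ψ = 4 ⇒ 1 = 1
¬((φ ⇔ ψ) ⇒ ψ) = ¬1 = 3
¬((φ ⇒ ψ) ⇒ χ) ⇔ ¬((φ ⇔ ψ) ⇒ ψ) = 3 ⇔ 3 = 4
¬(¬((φ ⇒ ψ) ⇒ χ) ⇔ ¬((φ ⇔ ψ) ⇒ ψ)) = ¬4 = 0
¬¬(¬((φ ⇒ ψ) ⇒ χ) ⇔ ¬((φ ⇔ ψ) ⇒ ψ)) = ¬0 = 4
(¬((χ ⇔ ((χ ⇔ χ) ⇔ ¬χ)) ⇔ (((χ ⇒ χ) ⇔ (φ ⇒ φ)) ⇒ (χ ⇒ ψ))) ⇔ ¬¬((ψ ⇔ (χ ⇔ χ)) ⇔ ¬ψ)) ⇔ ¬¬(¬((φ ⇒ ψ) ⇒ χ) ⇔ ¬((φ ⇔ ψ) ⇒ ψ)) = 4 ⇔ 4 = 4

4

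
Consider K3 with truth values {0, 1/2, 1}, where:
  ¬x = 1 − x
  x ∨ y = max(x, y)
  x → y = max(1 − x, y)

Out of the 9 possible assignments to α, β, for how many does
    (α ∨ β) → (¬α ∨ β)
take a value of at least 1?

α = 0, β = 0 ↦ 1  ≥
α = 0, β = 1/2 ↦ 1  ≥
α = 0, β = 1 ↦ 1  ≥
α = 1/2, β = 0 ↦ 1/2  <
α = 1/2, β = 1/2 ↦ 1/2  <
α = 1/2, β = 1 ↦ 1  ≥
α = 1, β = 0 ↦ 0  <
α = 1, β = 1/2 ↦ 1/2  <
α = 1, β = 1 ↦ 1  ≥
So 5 of the 9 assignments meet the threshold.

5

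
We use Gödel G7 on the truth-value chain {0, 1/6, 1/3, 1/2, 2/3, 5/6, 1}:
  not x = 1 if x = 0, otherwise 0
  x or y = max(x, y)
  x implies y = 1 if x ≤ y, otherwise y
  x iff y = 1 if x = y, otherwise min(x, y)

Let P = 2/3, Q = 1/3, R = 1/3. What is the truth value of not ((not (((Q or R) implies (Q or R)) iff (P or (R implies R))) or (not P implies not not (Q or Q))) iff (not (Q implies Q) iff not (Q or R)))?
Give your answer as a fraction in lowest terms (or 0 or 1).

Q or R = 1/3 or 1/3 = 1/3
Q or R = 1/3 or 1/3 = 1/3
(Q or R) implies (Q or R) = 1/3 implies 1/3 = 1
R implies R = 1/3 implies 1/3 = 1
P or (R implies R) = 2/3 or 1 = 1
((Q or R) implies (Q or R)) iff (P or (R implies R)) = 1 iff 1 = 1
not (((Q or R) implies (Q or R)) iff (P or (R implies R))) = not 1 = 0
not P = not 2/3 = 0
Q or Q = 1/3 or 1/3 = 1/3
not (Q or Q) = not 1/3 = 0
not not (Q or Q) = not 0 = 1
not P implies not not (Q or Q) = 0 implies 1 = 1
not (((Q or R) implies (Q or R)) iff (P or (R implies R))) or (not P implies not not (Q or Q)) = 0 or 1 = 1
Q implies Q = 1/3 implies 1/3 = 1
not (Q implies Q) = not 1 = 0
Q or R = 1/3 or 1/3 = 1/3
not (Q or R) = not 1/3 = 0
not (Q implies Q) iff not (Q or R) = 0 iff 0 = 1
(not (((Q or R) implies (Q or R)) iff (P or (R implies R))) or (not P implies not not (Q or Q))) iff (not (Q implies Q) iff not (Q or R)) = 1 iff 1 = 1
not ((not (((Q or R) implies (Q or R)) iff (P or (R implies R))) or (not P implies not not (Q or Q))) iff (not (Q implies Q) iff not (Q or R))) = not 1 = 0

0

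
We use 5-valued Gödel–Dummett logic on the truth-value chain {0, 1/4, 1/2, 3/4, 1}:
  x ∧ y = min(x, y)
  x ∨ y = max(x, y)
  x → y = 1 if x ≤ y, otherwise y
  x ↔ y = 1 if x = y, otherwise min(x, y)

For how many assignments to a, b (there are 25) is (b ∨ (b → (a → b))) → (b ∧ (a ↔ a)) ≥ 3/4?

10

value 1: 5 assignments (counts)
value 3/4: 5 assignments (counts)
value 1/2: 5 assignments
value 1/4: 5 assignments
value 0: 5 assignments
So 10 of the 25 assignments meet the threshold.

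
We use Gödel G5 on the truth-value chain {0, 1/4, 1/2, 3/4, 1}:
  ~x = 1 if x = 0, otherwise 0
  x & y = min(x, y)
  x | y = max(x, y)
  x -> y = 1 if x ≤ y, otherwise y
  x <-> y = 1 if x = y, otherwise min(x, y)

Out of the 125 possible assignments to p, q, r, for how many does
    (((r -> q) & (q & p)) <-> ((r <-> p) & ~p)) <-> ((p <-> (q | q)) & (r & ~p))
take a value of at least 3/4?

value 1: 86 assignments (counts)
value 3/4: 1 assignment (counts)
value 1/2: 1 assignment
value 1/4: 1 assignment
value 0: 36 assignments
So 87 of the 125 assignments meet the threshold.

87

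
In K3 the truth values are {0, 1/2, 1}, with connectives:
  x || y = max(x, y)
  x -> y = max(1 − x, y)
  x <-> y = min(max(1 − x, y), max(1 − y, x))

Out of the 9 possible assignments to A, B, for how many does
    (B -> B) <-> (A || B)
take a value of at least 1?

A = 0, B = 0 ↦ 0  <
A = 0, B = 1/2 ↦ 1/2  <
A = 0, B = 1 ↦ 1  ≥
A = 1/2, B = 0 ↦ 1/2  <
A = 1/2, B = 1/2 ↦ 1/2  <
A = 1/2, B = 1 ↦ 1  ≥
A = 1, B = 0 ↦ 1  ≥
A = 1, B = 1/2 ↦ 1/2  <
A = 1, B = 1 ↦ 1  ≥
So 4 of the 9 assignments meet the threshold.

4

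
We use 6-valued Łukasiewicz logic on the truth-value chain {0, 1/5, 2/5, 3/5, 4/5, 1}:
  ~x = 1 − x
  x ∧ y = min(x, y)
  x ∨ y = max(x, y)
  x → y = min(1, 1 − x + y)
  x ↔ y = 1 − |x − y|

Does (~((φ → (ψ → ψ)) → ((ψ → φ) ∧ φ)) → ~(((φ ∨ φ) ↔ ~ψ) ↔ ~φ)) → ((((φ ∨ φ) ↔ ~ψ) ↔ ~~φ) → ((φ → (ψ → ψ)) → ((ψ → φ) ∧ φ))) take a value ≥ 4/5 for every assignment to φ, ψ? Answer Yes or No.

No

Counterexample: take φ = 0, ψ = 0.
ψ → ψ = 0 → 0 = 1
φ → (ψ → ψ) = 0 → 1 = 1
ψ → φ = 0 → 0 = 1
(ψ → φ) ∧ φ = 1 ∧ 0 = 0
(φ → (ψ → ψ)) → ((ψ → φ) ∧ φ) = 1 → 0 = 0
~((φ → (ψ → ψ)) → ((ψ → φ) ∧ φ)) = ~0 = 1
φ ∨ φ = 0 ∨ 0 = 0
~ψ = ~0 = 1
(φ ∨ φ) ↔ ~ψ = 0 ↔ 1 = 0
~φ = ~0 = 1
((φ ∨ φ) ↔ ~ψ) ↔ ~φ = 0 ↔ 1 = 0
~(((φ ∨ φ) ↔ ~ψ) ↔ ~φ) = ~0 = 1
~((φ → (ψ → ψ)) → ((ψ → φ) ∧ φ)) → ~(((φ ∨ φ) ↔ ~ψ) ↔ ~φ) = 1 → 1 = 1
φ ∨ φ = 0 ∨ 0 = 0
~ψ = ~0 = 1
(φ ∨ φ) ↔ ~ψ = 0 ↔ 1 = 0
~φ = ~0 = 1
~~φ = ~1 = 0
((φ ∨ φ) ↔ ~ψ) ↔ ~~φ = 0 ↔ 0 = 1
ψ → ψ = 0 → 0 = 1
φ → (ψ → ψ) = 0 → 1 = 1
ψ → φ = 0 → 0 = 1
(ψ → φ) ∧ φ = 1 ∧ 0 = 0
(φ → (ψ → ψ)) → ((ψ → φ) ∧ φ) = 1 → 0 = 0
(((φ ∨ φ) ↔ ~ψ) ↔ ~~φ) → ((φ → (ψ → ψ)) → ((ψ → φ) ∧ φ)) = 1 → 0 = 0
(~((φ → (ψ → ψ)) → ((ψ → φ) ∧ φ)) → ~(((φ ∨ φ) ↔ ~ψ) ↔ ~φ)) → ((((φ ∨ φ) ↔ ~ψ) ↔ ~~φ) → ((φ → (ψ → ψ)) → ((ψ → φ) ∧ φ))) = 1 → 0 = 0
This gives 0, which is below 4/5.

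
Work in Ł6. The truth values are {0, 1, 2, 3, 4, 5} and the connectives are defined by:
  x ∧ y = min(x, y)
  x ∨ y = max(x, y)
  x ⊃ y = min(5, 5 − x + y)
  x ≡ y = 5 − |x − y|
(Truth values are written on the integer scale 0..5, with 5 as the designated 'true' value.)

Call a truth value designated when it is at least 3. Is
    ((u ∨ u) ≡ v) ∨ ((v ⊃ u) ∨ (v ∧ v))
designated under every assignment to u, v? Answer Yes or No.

At u = 5, v = 4, for instance:
u ∨ u = 5 ∨ 5 = 5
(u ∨ u) ≡ v = 5 ≡ 4 = 4
v ⊃ u = 4 ⊃ 5 = 5
v ∧ v = 4 ∧ 4 = 4
(v ⊃ u) ∨ (v ∧ v) = 5 ∨ 4 = 5
((u ∨ u) ≡ v) ∨ ((v ⊃ u) ∨ (v ∧ v)) = 4 ∨ 5 = 5
and checking the remaining 35 assignments likewise gives ≥ 3 in every case.

Yes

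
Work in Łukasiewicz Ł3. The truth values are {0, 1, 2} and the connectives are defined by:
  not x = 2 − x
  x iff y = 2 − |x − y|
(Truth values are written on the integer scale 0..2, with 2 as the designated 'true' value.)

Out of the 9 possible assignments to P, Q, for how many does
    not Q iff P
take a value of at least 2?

P = 0, Q = 0 ↦ 0  <
P = 0, Q = 1 ↦ 1  <
P = 0, Q = 2 ↦ 2  ≥
P = 1, Q = 0 ↦ 1  <
P = 1, Q = 1 ↦ 2  ≥
P = 1, Q = 2 ↦ 1  <
P = 2, Q = 0 ↦ 2  ≥
P = 2, Q = 1 ↦ 1  <
P = 2, Q = 2 ↦ 0  <
So 3 of the 9 assignments meet the threshold.

3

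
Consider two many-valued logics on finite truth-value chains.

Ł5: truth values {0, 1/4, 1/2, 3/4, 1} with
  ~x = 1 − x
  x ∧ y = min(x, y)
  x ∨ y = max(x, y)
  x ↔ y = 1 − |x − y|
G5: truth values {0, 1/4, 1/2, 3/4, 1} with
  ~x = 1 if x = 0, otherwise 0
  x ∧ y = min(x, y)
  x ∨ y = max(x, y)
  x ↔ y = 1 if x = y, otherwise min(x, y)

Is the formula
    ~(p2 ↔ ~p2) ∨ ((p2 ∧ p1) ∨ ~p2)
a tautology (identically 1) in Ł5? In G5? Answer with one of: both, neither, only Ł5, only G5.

only G5

In Ł5: at p1 = 0, p2 = 1/4 the value is 3/4 — not a tautology.
In G5: every assignment gives 1 — tautology.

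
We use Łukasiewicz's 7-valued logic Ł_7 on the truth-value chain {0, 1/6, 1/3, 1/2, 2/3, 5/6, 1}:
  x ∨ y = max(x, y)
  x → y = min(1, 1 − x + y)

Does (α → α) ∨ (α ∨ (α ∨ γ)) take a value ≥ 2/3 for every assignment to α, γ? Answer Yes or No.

Yes

At α = 1/3, γ = 1/6, for instance:
α → α = 1/3 → 1/3 = 1
α ∨ γ = 1/3 ∨ 1/6 = 1/3
α ∨ (α ∨ γ) = 1/3 ∨ 1/3 = 1/3
(α → α) ∨ (α ∨ (α ∨ γ)) = 1 ∨ 1/3 = 1
and checking the remaining 48 assignments likewise gives ≥ 2/3 in every case.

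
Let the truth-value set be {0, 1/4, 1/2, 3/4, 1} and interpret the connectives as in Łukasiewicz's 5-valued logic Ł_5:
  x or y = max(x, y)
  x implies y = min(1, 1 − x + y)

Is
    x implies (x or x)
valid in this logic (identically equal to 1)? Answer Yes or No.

Yes

x = 0 ↦ 1
x = 1/4 ↦ 1
x = 1/2 ↦ 1
x = 3/4 ↦ 1
x = 1 ↦ 1
Every assignment gives a value ≥ 1.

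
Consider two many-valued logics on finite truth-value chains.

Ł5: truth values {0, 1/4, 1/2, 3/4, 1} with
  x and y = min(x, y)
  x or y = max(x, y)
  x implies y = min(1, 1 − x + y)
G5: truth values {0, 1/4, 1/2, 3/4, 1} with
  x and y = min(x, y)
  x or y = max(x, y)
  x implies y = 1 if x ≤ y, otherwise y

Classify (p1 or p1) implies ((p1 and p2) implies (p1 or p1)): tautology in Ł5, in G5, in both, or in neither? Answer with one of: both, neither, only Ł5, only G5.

both

In Ł5: every assignment gives 1 — tautology.
In G5: every assignment gives 1 — tautology.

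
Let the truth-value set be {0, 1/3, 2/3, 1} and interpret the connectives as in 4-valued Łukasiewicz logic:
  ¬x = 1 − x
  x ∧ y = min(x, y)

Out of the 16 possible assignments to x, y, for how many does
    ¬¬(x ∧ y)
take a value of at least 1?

1

x = 0, y = 0 ↦ 0  <
x = 0, y = 1/3 ↦ 0  <
x = 0, y = 2/3 ↦ 0  <
x = 0, y = 1 ↦ 0  <
x = 1/3, y = 0 ↦ 0  <
x = 1/3, y = 1/3 ↦ 1/3  <
x = 1/3, y = 2/3 ↦ 1/3  <
x = 1/3, y = 1 ↦ 1/3  <
x = 2/3, y = 0 ↦ 0  <
x = 2/3, y = 1/3 ↦ 1/3  <
x = 2/3, y = 2/3 ↦ 2/3  <
x = 2/3, y = 1 ↦ 2/3  <
x = 1, y = 0 ↦ 0  <
x = 1, y = 1/3 ↦ 1/3  <
x = 1, y = 2/3 ↦ 2/3  <
x = 1, y = 1 ↦ 1  ≥
So 1 of the 16 assignments meets the threshold.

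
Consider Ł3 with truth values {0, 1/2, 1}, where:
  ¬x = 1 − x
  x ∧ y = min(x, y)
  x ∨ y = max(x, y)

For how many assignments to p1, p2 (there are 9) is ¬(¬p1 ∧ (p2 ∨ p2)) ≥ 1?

5

p1 = 0, p2 = 0 ↦ 1  ≥
p1 = 0, p2 = 1/2 ↦ 1/2  <
p1 = 0, p2 = 1 ↦ 0  <
p1 = 1/2, p2 = 0 ↦ 1  ≥
p1 = 1/2, p2 = 1/2 ↦ 1/2  <
p1 = 1/2, p2 = 1 ↦ 1/2  <
p1 = 1, p2 = 0 ↦ 1  ≥
p1 = 1, p2 = 1/2 ↦ 1  ≥
p1 = 1, p2 = 1 ↦ 1  ≥
So 5 of the 9 assignments meet the threshold.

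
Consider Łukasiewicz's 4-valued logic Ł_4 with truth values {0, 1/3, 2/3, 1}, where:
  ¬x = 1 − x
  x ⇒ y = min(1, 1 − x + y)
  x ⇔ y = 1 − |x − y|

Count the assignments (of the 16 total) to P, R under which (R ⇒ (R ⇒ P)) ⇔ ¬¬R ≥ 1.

P = 0, R = 0 ↦ 0  <
P = 0, R = 1/3 ↦ 1/3  <
P = 0, R = 2/3 ↦ 1  ≥
P = 0, R = 1 ↦ 0  <
P = 1/3, R = 0 ↦ 0  <
P = 1/3, R = 1/3 ↦ 1/3  <
P = 1/3, R = 2/3 ↦ 2/3  <
P = 1/3, R = 1 ↦ 1/3  <
P = 2/3, R = 0 ↦ 0  <
P = 2/3, R = 1/3 ↦ 1/3  <
P = 2/3, R = 2/3 ↦ 2/3  <
P = 2/3, R = 1 ↦ 2/3  <
P = 1, R = 0 ↦ 0  <
P = 1, R = 1/3 ↦ 1/3  <
P = 1, R = 2/3 ↦ 2/3  <
P = 1, R = 1 ↦ 1  ≥
So 2 of the 16 assignments meet the threshold.

2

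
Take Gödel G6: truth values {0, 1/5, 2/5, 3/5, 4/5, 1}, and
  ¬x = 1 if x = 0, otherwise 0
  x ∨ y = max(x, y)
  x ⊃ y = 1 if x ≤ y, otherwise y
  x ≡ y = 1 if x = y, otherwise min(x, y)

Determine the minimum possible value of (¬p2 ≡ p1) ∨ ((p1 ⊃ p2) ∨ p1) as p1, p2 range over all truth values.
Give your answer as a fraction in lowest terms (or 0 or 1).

1/5

Take p1 = 1/5, p2 = 0:
¬p2 = ¬0 = 1
¬p2 ≡ p1 = 1 ≡ 1/5 = 1/5
p1 ⊃ p2 = 1/5 ⊃ 0 = 0
(p1 ⊃ p2) ∨ p1 = 0 ∨ 1/5 = 1/5
(¬p2 ≡ p1) ∨ ((p1 ⊃ p2) ∨ p1) = 1/5 ∨ 1/5 = 1/5
No assignment yields a value below 1/5, so this is the minimum.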